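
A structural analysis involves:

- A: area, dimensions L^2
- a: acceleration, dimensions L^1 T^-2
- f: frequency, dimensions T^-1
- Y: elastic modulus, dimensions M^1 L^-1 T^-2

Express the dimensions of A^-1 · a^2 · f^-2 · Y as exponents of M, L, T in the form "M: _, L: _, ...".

Collect each base-dimension exponent across the product:
  M: −(0) + 2·(0) − 2·(0) + (1) = 1
  L: −(2) + 2·(1) − 2·(0) + (-1) = -1
  T: −(0) + 2·(-2) − 2·(-1) + (-2) = -4
So the dimensions are [M L⁻¹ T⁻⁴].

M: 1, L: -1, T: -4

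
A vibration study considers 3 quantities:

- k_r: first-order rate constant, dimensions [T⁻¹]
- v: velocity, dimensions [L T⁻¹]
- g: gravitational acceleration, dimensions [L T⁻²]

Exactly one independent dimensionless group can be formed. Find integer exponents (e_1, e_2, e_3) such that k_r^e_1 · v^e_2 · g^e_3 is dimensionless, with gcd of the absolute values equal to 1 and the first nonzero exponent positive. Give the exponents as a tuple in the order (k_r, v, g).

L: e_1·(0) + e_2·(1) + e_3·(1) = 0
T: e_1·(-1) + e_2·(-1) + e_3·(-2) = 0
Solving this homogeneous linear system for the smallest-integer solution (first nonzero entry positive) gives (1, 1, -1).

(1, 1, -1)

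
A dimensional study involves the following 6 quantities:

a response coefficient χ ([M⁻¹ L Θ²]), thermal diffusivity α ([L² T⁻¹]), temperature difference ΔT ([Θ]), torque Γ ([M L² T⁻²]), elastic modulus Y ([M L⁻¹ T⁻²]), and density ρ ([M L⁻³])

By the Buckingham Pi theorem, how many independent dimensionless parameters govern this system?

2

There are 6 variables and 4 base dimensions (M, L, T, Θ).
The dimension matrix has rank 4.
Independent dimensionless groups: 6 − 4 = 2.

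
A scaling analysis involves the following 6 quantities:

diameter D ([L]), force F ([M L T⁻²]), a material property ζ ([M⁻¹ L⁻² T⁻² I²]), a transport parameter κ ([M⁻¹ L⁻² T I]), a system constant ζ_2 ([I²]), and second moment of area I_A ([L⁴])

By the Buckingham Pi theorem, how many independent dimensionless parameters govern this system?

2

There are 6 variables and 4 base dimensions (M, L, T, I).
The dimension matrix has rank 4.
Independent dimensionless groups: 6 − 4 = 2.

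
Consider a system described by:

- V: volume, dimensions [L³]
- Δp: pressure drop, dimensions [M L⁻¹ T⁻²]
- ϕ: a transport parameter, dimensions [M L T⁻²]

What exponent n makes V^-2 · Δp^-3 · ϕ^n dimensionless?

Balance the M exponent: (1)·n from ϕ, plus −2·(0) − 3·(1) = -3 from the rest, must sum to zero.
n − 3 = 0, so n = 3.

3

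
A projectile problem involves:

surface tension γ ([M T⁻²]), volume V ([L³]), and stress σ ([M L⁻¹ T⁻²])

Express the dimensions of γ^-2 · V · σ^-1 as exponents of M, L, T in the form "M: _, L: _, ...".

Collect each base-dimension exponent across the product:
  M: −2·(1) + (0) − (1) = -3
  L: −2·(0) + (3) − (-1) = 4
  T: −2·(-2) + (0) − (-2) = 6
So the dimensions are [M⁻³ L⁴ T⁶].

M: -3, L: 4, T: 6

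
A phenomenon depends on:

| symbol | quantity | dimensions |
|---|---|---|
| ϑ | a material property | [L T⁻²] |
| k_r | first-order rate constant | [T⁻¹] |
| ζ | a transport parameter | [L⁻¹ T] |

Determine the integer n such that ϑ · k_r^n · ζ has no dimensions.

Balance the T exponent: (-1)·n from k_r, plus (-2) + (1) = -1 from the rest, must sum to zero.
−n − 1 = 0, so n = -1.

-1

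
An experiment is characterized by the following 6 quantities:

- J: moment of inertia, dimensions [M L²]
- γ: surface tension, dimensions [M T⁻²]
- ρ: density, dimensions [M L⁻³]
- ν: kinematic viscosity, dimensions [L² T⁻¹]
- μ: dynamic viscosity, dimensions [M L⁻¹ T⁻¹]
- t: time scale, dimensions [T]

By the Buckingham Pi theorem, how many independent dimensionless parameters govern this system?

There are 6 variables and 3 base dimensions (M, L, T).
The dimension matrix has rank 3.
Independent dimensionless groups: 6 − 3 = 3.

3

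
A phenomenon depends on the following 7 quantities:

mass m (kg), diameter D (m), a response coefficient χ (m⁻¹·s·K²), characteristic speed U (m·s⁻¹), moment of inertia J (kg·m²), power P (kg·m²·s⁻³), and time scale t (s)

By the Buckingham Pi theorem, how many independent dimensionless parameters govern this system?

There are 7 variables and 4 base dimensions (M, L, T, Θ).
The dimension matrix has rank 4.
Independent dimensionless groups: 7 − 4 = 3.

3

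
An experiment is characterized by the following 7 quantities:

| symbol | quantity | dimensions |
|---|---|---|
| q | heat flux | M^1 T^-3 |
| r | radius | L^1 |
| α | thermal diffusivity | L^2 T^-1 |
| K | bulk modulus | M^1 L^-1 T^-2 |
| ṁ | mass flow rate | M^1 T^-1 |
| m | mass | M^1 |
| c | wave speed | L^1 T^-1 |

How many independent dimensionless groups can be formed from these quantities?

4

There are 7 variables and 3 base dimensions (M, L, T).
The dimension matrix has rank 3.
Independent dimensionless groups: 7 − 3 = 4.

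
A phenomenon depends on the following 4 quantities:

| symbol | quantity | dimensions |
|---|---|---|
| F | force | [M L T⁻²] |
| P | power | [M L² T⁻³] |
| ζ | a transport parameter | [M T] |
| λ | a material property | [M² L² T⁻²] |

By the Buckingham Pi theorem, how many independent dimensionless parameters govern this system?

There are 4 variables and 3 base dimensions (M, L, T).
The dimension matrix has rank 3.
Independent dimensionless groups: 4 − 3 = 1.

1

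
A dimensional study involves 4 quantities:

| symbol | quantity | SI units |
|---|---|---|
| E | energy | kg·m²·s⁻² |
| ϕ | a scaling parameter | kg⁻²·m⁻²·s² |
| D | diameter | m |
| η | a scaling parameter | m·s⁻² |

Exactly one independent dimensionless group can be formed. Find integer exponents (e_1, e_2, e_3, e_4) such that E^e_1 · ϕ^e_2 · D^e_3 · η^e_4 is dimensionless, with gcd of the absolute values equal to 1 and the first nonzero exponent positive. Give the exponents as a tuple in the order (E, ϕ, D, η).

M: e_1·(1) + e_2·(-2) + e_3·(0) + e_4·(0) = 0
L: e_1·(2) + e_2·(-2) + e_3·(1) + e_4·(1) = 0
T: e_1·(-2) + e_2·(2) + e_3·(0) + e_4·(-2) = 0
Solving this homogeneous linear system for the smallest-integer solution (first nonzero entry positive) gives (2, 1, -1, -1).

(2, 1, -1, -1)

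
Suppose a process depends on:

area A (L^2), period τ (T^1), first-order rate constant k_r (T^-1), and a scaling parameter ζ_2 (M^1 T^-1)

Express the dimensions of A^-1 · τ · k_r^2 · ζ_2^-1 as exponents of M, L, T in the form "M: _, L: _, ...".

M: -1, L: -2, T: 0

Collect each base-dimension exponent across the product:
  M: −(0) + (0) + 2·(0) − (1) = -1
  L: −(2) + (0) + 2·(0) − (0) = -2
  T: −(0) + (1) + 2·(-1) − (-1) = 0
So the dimensions are [M⁻¹ L⁻²].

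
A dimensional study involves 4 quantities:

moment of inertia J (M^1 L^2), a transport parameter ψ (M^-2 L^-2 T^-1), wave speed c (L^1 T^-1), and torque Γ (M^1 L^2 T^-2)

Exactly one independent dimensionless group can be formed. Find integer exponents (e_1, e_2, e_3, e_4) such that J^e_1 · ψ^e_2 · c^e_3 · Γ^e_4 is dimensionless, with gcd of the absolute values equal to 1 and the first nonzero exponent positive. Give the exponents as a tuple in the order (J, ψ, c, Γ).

(3, 2, -4, 1)

M: e_1·(1) + e_2·(-2) + e_3·(0) + e_4·(1) = 0
L: e_1·(2) + e_2·(-2) + e_3·(1) + e_4·(2) = 0
T: e_1·(0) + e_2·(-1) + e_3·(-1) + e_4·(-2) = 0
Solving this homogeneous linear system for the smallest-integer solution (first nonzero entry positive) gives (3, 2, -4, 1).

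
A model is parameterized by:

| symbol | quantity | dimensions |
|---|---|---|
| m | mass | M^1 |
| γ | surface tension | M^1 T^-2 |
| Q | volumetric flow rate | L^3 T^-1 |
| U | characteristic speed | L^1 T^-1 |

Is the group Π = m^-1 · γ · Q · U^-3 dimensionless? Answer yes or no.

yes

Sum the exponent of each base dimension across the product:
  M: −[m]_M + [γ]_M + [Q]_M − 3·[U]_M = −(1) + (1) + (0) − 3·(0) = 0
  L: −[m]_L + [γ]_L + [Q]_L − 3·[U]_L = −(0) + (0) + (3) − 3·(1) = 0
  T: −[m]_T + [γ]_T + [Q]_T − 3·[U]_T = −(0) + (-2) + (-1) − 3·(-1) = 0
All base exponents vanish — dimensionless.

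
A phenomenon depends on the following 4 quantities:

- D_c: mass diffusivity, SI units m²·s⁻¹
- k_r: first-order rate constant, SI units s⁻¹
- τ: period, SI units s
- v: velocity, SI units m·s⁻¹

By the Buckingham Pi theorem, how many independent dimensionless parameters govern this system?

2

There are 4 variables and 2 base dimensions (L, T).
The dimension matrix has rank 2.
Independent dimensionless groups: 4 − 2 = 2.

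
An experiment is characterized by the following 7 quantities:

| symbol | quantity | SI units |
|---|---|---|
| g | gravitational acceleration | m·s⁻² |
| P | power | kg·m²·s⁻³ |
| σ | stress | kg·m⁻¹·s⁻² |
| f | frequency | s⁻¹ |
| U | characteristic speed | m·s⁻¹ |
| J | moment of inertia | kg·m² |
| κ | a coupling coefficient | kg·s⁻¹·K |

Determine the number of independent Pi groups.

There are 7 variables and 4 base dimensions (M, L, T, Θ).
The dimension matrix has rank 4.
Independent dimensionless groups: 7 − 4 = 3.

3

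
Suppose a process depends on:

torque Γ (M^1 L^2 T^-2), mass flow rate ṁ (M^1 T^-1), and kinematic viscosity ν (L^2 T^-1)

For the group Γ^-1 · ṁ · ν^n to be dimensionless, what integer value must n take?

1

Balance the L exponent: (2)·n from ν, plus −(2) + (0) = -2 from the rest, must sum to zero.
2n − 2 = 0, so n = 1.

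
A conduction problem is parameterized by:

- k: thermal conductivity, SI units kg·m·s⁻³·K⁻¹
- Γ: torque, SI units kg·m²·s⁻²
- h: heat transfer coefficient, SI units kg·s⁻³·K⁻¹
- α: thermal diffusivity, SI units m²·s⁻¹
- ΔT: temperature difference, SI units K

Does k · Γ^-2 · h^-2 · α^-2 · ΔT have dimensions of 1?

Sum the exponent of each base dimension across the product:
  M: [k]_M − 2·[Γ]_M − 2·[h]_M − 2·[α]_M + [ΔT]_M = (1) − 2·(1) − 2·(1) − 2·(0) + (0) = -3
  L: [k]_L − 2·[Γ]_L − 2·[h]_L − 2·[α]_L + [ΔT]_L = (1) − 2·(2) − 2·(0) − 2·(2) + (0) = -7
  T: [k]_T − 2·[Γ]_T − 2·[h]_T − 2·[α]_T + [ΔT]_T = (-3) − 2·(-2) − 2·(-3) − 2·(-1) + (0) = 9
  Θ: [k]_Θ − 2·[Γ]_Θ − 2·[h]_Θ − 2·[α]_Θ + [ΔT]_Θ = (-1) − 2·(0) − 2·(-1) − 2·(0) + (1) = 2
Net dimensions [M⁻³ L⁻⁷ T⁹ Θ²] ≠ [1] — not dimensionless.

no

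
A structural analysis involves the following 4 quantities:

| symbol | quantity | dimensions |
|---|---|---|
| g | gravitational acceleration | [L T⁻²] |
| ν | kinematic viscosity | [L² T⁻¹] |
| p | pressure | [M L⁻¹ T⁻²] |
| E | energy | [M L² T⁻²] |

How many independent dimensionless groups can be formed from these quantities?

There are 4 variables and 3 base dimensions (M, L, T).
The dimension matrix has rank 3.
Independent dimensionless groups: 4 − 3 = 1.

1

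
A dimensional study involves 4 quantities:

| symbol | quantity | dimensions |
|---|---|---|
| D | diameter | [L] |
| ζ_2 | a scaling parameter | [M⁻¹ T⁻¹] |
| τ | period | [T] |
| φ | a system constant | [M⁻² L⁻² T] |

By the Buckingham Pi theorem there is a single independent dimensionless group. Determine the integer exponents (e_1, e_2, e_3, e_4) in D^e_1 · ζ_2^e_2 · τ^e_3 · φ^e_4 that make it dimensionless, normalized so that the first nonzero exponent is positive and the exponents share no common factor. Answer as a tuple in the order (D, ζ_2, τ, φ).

M: e_1·(0) + e_2·(-1) + e_3·(0) + e_4·(-2) = 0
L: e_1·(1) + e_2·(0) + e_3·(0) + e_4·(-2) = 0
T: e_1·(0) + e_2·(-1) + e_3·(1) + e_4·(1) = 0
Solving this homogeneous linear system for the smallest-integer solution (first nonzero entry positive) gives (2, -2, -3, 1).

(2, -2, -3, 1)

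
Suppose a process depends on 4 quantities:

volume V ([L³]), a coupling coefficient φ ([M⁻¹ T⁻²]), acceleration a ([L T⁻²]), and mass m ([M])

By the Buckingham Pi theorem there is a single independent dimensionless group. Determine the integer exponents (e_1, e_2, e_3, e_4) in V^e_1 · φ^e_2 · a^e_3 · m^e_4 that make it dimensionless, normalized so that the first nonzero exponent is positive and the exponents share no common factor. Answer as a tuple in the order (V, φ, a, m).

M: e_1·(0) + e_2·(-1) + e_3·(0) + e_4·(1) = 0
L: e_1·(3) + e_2·(0) + e_3·(1) + e_4·(0) = 0
T: e_1·(0) + e_2·(-2) + e_3·(-2) + e_4·(0) = 0
Solving this homogeneous linear system for the smallest-integer solution (first nonzero entry positive) gives (1, 3, -3, 3).

(1, 3, -3, 3)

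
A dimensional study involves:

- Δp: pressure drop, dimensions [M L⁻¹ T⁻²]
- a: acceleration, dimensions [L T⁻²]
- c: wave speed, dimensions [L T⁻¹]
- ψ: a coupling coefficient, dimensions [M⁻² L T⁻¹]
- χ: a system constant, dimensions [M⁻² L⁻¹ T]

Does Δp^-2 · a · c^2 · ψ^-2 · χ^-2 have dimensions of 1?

Sum the exponent of each base dimension across the product:
  M: −2·[Δp]_M + [a]_M + 2·[c]_M − 2·[ψ]_M − 2·[χ]_M = −2·(1) + (0) + 2·(0) − 2·(-2) − 2·(-2) = 6
  L: −2·[Δp]_L + [a]_L + 2·[c]_L − 2·[ψ]_L − 2·[χ]_L = −2·(-1) + (1) + 2·(1) − 2·(1) − 2·(-1) = 5
  T: −2·[Δp]_T + [a]_T + 2·[c]_T − 2·[ψ]_T − 2·[χ]_T = −2·(-2) + (-2) + 2·(-1) − 2·(-1) − 2·(1) = 0
Net dimensions [M⁶ L⁵] ≠ [1] — not dimensionless.

no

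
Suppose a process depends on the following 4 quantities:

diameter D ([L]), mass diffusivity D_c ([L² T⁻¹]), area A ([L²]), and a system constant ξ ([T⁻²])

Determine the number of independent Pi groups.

2

There are 4 variables and 2 base dimensions (L, T).
The dimension matrix has rank 2.
Independent dimensionless groups: 4 − 2 = 2.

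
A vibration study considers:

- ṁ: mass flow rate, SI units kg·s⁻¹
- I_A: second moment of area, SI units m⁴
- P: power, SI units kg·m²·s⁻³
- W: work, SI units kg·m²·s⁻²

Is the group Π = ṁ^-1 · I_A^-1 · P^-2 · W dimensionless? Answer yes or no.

Sum the exponent of each base dimension across the product:
  M: −[ṁ]_M − [I_A]_M − 2·[P]_M + [W]_M = −(1) − (0) − 2·(1) + (1) = -2
  L: −[ṁ]_L − [I_A]_L − 2·[P]_L + [W]_L = −(0) − (4) − 2·(2) + (2) = -6
  T: −[ṁ]_T − [I_A]_T − 2·[P]_T + [W]_T = −(-1) − (0) − 2·(-3) + (-2) = 5
Net dimensions [M⁻² L⁻⁶ T⁵] ≠ [1] — not dimensionless.

no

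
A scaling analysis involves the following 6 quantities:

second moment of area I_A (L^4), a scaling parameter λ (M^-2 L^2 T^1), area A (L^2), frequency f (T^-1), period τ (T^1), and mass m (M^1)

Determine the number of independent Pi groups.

There are 6 variables and 3 base dimensions (M, L, T).
The dimension matrix has rank 3.
Independent dimensionless groups: 6 − 3 = 3.

3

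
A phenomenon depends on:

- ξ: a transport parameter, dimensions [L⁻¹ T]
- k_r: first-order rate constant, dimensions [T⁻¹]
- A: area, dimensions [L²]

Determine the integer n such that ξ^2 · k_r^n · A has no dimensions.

Balance the T exponent: (-1)·n from k_r, plus 2·(1) + (0) = 2 from the rest, must sum to zero.
−n + 2 = 0, so n = 2.

2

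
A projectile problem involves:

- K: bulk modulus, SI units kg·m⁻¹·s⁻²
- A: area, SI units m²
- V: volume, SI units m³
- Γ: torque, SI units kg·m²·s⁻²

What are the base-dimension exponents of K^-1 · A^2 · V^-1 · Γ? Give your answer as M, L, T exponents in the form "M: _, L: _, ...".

M: 0, L: 4, T: 0

Collect each base-dimension exponent across the product:
  M: −(1) + 2·(0) − (0) + (1) = 0
  L: −(-1) + 2·(2) − (3) + (2) = 4
  T: −(-2) + 2·(0) − (0) + (-2) = 0
So the dimensions are [L⁴].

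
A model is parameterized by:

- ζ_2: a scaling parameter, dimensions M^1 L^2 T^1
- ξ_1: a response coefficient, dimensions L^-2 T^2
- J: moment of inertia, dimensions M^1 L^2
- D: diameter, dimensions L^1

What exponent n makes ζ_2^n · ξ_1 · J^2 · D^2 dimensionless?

Balance the M exponent: (1)·n from ζ_2, plus (0) + 2·(1) + 2·(0) = 2 from the rest, must sum to zero.
n + 2 = 0, so n = -2.

-2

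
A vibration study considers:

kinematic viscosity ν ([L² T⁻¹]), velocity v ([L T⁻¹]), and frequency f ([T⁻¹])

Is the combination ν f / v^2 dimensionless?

Sum the exponent of each base dimension across the product:
  L: [ν]_L − 2·[v]_L + [f]_L = (2) − 2·(1) + (0) = 0
  T: [ν]_T − 2·[v]_T + [f]_T = (-1) − 2·(-1) + (-1) = 0
All base exponents vanish — dimensionless.

yes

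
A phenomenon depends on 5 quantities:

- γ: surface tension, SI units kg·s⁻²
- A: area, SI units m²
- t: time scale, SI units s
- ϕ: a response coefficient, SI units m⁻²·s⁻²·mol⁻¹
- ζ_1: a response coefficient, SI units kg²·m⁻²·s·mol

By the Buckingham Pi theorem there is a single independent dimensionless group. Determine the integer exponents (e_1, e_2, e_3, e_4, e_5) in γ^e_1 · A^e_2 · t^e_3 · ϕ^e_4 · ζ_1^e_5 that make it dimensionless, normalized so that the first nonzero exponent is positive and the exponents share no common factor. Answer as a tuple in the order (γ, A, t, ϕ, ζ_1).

(2, -2, 3, -1, -1)

M: e_1·(1) + e_2·(0) + e_3·(0) + e_4·(0) + e_5·(2) = 0
L: e_1·(0) + e_2·(2) + e_3·(0) + e_4·(-2) + e_5·(-2) = 0
T: e_1·(-2) + e_2·(0) + e_3·(1) + e_4·(-2) + e_5·(1) = 0
N: e_1·(0) + e_2·(0) + e_3·(0) + e_4·(-1) + e_5·(1) = 0
Solving this homogeneous linear system for the smallest-integer solution (first nonzero entry positive) gives (2, -2, 3, -1, -1).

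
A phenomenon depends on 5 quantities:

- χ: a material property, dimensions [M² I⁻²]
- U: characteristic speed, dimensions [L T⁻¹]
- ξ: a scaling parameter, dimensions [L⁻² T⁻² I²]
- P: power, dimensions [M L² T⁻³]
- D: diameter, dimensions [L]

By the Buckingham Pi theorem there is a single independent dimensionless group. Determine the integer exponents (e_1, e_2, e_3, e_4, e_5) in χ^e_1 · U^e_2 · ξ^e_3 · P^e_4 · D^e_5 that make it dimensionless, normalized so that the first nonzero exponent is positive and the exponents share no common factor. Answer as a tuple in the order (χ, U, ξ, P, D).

M: e_1·(2) + e_2·(0) + e_3·(0) + e_4·(1) + e_5·(0) = 0
L: e_1·(0) + e_2·(1) + e_3·(-2) + e_4·(2) + e_5·(1) = 0
T: e_1·(0) + e_2·(-1) + e_3·(-2) + e_4·(-3) + e_5·(0) = 0
I: e_1·(-2) + e_2·(0) + e_3·(2) + e_4·(0) + e_5·(0) = 0
Solving this homogeneous linear system for the smallest-integer solution (first nonzero entry positive) gives (1, 4, 1, -2, 2).

(1, 4, 1, -2, 2)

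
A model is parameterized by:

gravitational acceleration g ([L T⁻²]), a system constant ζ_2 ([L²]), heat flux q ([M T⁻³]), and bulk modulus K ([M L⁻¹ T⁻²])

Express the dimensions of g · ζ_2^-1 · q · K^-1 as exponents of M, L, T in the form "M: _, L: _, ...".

Collect each base-dimension exponent across the product:
  M: (0) − (0) + (1) − (1) = 0
  L: (1) − (2) + (0) − (-1) = 0
  T: (-2) − (0) + (-3) − (-2) = -3
So the dimensions are [T⁻³].

M: 0, L: 0, T: -3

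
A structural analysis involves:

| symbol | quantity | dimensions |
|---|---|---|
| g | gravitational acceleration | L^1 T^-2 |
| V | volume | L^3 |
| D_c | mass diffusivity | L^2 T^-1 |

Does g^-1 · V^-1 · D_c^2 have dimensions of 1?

yes

Sum the exponent of each base dimension across the product:
  L: −[g]_L − [V]_L + 2·[D_c]_L = −(1) − (3) + 2·(2) = 0
  T: −[g]_T − [V]_T + 2·[D_c]_T = −(-2) − (0) + 2·(-1) = 0
All base exponents vanish — dimensionless.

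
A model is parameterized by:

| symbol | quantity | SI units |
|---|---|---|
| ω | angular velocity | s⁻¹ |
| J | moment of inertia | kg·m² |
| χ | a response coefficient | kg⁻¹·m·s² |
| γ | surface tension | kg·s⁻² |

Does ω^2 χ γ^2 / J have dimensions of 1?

Sum the exponent of each base dimension across the product:
  M: 2·[ω]_M − [J]_M + [χ]_M + 2·[γ]_M = 2·(0) − (1) + (-1) + 2·(1) = 0
  L: 2·[ω]_L − [J]_L + [χ]_L + 2·[γ]_L = 2·(0) − (2) + (1) + 2·(0) = -1
  T: 2·[ω]_T − [J]_T + [χ]_T + 2·[γ]_T = 2·(-1) − (0) + (2) + 2·(-2) = -4
Net dimensions [L⁻¹ T⁻⁴] ≠ [1] — not dimensionless.

no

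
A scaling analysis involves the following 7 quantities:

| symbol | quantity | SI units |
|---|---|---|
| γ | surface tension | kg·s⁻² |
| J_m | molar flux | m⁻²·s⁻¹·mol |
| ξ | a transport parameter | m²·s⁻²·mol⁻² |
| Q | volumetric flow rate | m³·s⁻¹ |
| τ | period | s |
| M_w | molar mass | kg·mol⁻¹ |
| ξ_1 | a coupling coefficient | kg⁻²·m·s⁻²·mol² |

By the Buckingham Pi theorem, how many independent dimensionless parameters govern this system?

There are 7 variables and 4 base dimensions (M, L, T, N).
The dimension matrix has rank 4.
Independent dimensionless groups: 7 − 4 = 3.

3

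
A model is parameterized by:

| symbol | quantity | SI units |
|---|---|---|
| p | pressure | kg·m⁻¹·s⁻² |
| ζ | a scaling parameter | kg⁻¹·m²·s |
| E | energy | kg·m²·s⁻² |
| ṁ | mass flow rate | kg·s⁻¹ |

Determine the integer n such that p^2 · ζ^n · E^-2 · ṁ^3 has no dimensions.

Balance the M exponent: (-1)·n from ζ, plus 2·(1) − 2·(1) + 3·(1) = 3 from the rest, must sum to zero.
−n + 3 = 0, so n = 3.

3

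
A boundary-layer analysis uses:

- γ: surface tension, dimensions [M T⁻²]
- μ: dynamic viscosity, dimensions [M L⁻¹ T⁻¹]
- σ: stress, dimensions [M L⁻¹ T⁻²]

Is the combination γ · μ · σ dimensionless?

no

Sum the exponent of each base dimension across the product:
  M: [γ]_M + [μ]_M + [σ]_M = (1) + (1) + (1) = 3
  L: [γ]_L + [μ]_L + [σ]_L = (0) + (-1) + (-1) = -2
  T: [γ]_T + [μ]_T + [σ]_T = (-2) + (-1) + (-2) = -5
Net dimensions [M³ L⁻² T⁻⁵] ≠ [1] — not dimensionless.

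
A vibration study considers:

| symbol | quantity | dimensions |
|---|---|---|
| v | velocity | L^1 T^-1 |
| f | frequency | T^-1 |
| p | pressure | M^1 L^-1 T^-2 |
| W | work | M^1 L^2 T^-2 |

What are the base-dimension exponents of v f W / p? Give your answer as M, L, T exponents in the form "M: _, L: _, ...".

M: 0, L: 4, T: -2

Collect each base-dimension exponent across the product:
  M: (0) + (0) − (1) + (1) = 0
  L: (1) + (0) − (-1) + (2) = 4
  T: (-1) + (-1) − (-2) + (-2) = -2
So the dimensions are [L⁴ T⁻²].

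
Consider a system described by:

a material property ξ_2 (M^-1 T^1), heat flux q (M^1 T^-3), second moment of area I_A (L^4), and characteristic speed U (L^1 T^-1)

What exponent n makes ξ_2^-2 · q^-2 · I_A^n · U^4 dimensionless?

-1

Balance the L exponent: (4)·n from I_A, plus −2·(0) − 2·(0) + 4·(1) = 4 from the rest, must sum to zero.
4n + 4 = 0, so n = -1.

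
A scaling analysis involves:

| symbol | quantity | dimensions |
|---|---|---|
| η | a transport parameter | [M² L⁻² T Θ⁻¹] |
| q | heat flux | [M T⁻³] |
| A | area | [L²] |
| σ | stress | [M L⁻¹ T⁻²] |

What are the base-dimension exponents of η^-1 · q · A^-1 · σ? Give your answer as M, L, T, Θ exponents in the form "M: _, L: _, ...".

Collect each base-dimension exponent across the product:
  M: −(2) + (1) − (0) + (1) = 0
  L: −(-2) + (0) − (2) + (-1) = -1
  T: −(1) + (-3) − (0) + (-2) = -6
  Θ: −(-1) + (0) − (0) + (0) = 1
So the dimensions are [L⁻¹ T⁻⁶ Θ].

M: 0, L: -1, T: -6, Θ: 1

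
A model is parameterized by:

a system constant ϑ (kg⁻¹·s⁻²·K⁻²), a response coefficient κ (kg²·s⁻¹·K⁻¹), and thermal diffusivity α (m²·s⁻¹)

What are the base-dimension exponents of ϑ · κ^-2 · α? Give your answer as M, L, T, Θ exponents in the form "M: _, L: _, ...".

Collect each base-dimension exponent across the product:
  M: (-1) − 2·(2) + (0) = -5
  L: (0) − 2·(0) + (2) = 2
  T: (-2) − 2·(-1) + (-1) = -1
  Θ: (-2) − 2·(-1) + (0) = 0
So the dimensions are [M⁻⁵ L² T⁻¹].

M: -5, L: 2, T: -1, Θ: 0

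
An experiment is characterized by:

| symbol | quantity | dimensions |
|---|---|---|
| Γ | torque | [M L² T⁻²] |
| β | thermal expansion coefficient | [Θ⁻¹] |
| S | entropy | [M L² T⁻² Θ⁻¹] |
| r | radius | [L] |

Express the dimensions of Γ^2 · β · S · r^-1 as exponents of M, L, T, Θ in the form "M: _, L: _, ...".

Collect each base-dimension exponent across the product:
  M: 2·(1) + (0) + (1) − (0) = 3
  L: 2·(2) + (0) + (2) − (1) = 5
  T: 2·(-2) + (0) + (-2) − (0) = -6
  Θ: 2·(0) + (-1) + (-1) − (0) = -2
So the dimensions are [M³ L⁵ T⁻⁶ Θ⁻²].

M: 3, L: 5, T: -6, Θ: -2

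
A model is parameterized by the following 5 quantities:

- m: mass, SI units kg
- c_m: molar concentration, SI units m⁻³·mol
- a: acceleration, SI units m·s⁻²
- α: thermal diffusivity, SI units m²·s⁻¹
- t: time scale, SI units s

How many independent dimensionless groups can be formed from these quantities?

1

There are 5 variables and 4 base dimensions (M, L, T, N).
The dimension matrix has rank 4.
Independent dimensionless groups: 5 − 4 = 1.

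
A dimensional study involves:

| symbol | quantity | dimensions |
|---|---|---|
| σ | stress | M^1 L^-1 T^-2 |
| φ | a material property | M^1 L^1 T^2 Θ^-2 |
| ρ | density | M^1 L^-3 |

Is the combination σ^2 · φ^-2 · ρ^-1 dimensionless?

no

Sum the exponent of each base dimension across the product:
  M: 2·[σ]_M − 2·[φ]_M − [ρ]_M = 2·(1) − 2·(1) − (1) = -1
  L: 2·[σ]_L − 2·[φ]_L − [ρ]_L = 2·(-1) − 2·(1) − (-3) = -1
  T: 2·[σ]_T − 2·[φ]_T − [ρ]_T = 2·(-2) − 2·(2) − (0) = -8
  Θ: 2·[σ]_Θ − 2·[φ]_Θ − [ρ]_Θ = 2·(0) − 2·(-2) − (0) = 4
Net dimensions [M⁻¹ L⁻¹ T⁻⁸ Θ⁴] ≠ [1] — not dimensionless.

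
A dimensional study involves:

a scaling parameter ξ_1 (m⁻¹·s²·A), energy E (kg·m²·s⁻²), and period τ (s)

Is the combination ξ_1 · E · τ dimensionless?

Sum the exponent of each base dimension across the product:
  M: [ξ_1]_M + [E]_M + [τ]_M = (0) + (1) + (0) = 1
  L: [ξ_1]_L + [E]_L + [τ]_L = (-1) + (2) + (0) = 1
  T: [ξ_1]_T + [E]_T + [τ]_T = (2) + (-2) + (1) = 1
  I: [ξ_1]_I + [E]_I + [τ]_I = (1) + (0) + (0) = 1
Net dimensions [M L T I] ≠ [1] — not dimensionless.

no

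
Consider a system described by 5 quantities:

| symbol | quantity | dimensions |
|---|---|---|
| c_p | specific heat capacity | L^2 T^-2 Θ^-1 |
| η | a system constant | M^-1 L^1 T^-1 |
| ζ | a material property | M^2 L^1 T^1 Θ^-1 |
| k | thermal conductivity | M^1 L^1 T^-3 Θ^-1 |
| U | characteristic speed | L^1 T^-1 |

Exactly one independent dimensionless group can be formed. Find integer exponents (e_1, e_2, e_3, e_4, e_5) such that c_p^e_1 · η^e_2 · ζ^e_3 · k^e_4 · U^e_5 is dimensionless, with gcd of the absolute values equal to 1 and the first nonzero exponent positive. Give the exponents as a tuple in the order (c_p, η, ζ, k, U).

(2, -3, -1, -1, 1)

M: e_1·(0) + e_2·(-1) + e_3·(2) + e_4·(1) + e_5·(0) = 0
L: e_1·(2) + e_2·(1) + e_3·(1) + e_4·(1) + e_5·(1) = 0
T: e_1·(-2) + e_2·(-1) + e_3·(1) + e_4·(-3) + e_5·(-1) = 0
Θ: e_1·(-1) + e_2·(0) + e_3·(-1) + e_4·(-1) + e_5·(0) = 0
Solving this homogeneous linear system for the smallest-integer solution (first nonzero entry positive) gives (2, -3, -1, -1, 1).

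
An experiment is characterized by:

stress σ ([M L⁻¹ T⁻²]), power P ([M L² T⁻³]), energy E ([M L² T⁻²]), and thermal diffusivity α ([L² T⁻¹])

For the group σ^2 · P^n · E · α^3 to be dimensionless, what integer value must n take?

Balance the M exponent: (1)·n from P, plus 2·(1) + (1) + 3·(0) = 3 from the rest, must sum to zero.
n + 3 = 0, so n = -3.

-3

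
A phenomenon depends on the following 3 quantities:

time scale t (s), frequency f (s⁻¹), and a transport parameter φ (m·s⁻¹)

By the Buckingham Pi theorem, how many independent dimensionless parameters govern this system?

There are 3 variables and 2 base dimensions (L, T).
The dimension matrix has rank 2.
Independent dimensionless groups: 3 − 2 = 1.

1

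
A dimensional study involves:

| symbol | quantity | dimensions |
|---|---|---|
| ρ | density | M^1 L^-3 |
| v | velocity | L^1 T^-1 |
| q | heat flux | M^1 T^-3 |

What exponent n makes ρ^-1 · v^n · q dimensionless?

-3

Balance the L exponent: (1)·n from v, plus −(-3) + (0) = 3 from the rest, must sum to zero.
n + 3 = 0, so n = -3.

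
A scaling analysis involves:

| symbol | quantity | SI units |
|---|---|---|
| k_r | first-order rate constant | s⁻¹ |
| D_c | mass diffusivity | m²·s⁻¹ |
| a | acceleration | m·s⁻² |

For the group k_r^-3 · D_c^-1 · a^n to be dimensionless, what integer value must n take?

Balance the L exponent: (1)·n from a, plus −3·(0) − (2) = -2 from the rest, must sum to zero.
n − 2 = 0, so n = 2.

2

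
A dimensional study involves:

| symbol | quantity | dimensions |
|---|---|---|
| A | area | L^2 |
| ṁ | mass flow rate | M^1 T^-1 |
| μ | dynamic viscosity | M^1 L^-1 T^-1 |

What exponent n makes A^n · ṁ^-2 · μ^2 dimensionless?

1

Balance the L exponent: (2)·n from A, plus −2·(0) + 2·(-1) = -2 from the rest, must sum to zero.
2n − 2 = 0, so n = 1.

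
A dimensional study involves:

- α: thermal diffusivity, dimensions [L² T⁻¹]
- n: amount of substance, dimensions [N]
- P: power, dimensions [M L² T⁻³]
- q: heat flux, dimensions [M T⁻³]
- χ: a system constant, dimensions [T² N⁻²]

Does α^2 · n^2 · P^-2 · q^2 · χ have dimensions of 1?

yes

Sum the exponent of each base dimension across the product:
  M: 2·[α]_M + 2·[n]_M − 2·[P]_M + 2·[q]_M + [χ]_M = 2·(0) + 2·(0) − 2·(1) + 2·(1) + (0) = 0
  L: 2·[α]_L + 2·[n]_L − 2·[P]_L + 2·[q]_L + [χ]_L = 2·(2) + 2·(0) − 2·(2) + 2·(0) + (0) = 0
  T: 2·[α]_T + 2·[n]_T − 2·[P]_T + 2·[q]_T + [χ]_T = 2·(-1) + 2·(0) − 2·(-3) + 2·(-3) + (2) = 0
  N: 2·[α]_N + 2·[n]_N − 2·[P]_N + 2·[q]_N + [χ]_N = 2·(0) + 2·(1) − 2·(0) + 2·(0) + (-2) = 0
All base exponents vanish — dimensionless.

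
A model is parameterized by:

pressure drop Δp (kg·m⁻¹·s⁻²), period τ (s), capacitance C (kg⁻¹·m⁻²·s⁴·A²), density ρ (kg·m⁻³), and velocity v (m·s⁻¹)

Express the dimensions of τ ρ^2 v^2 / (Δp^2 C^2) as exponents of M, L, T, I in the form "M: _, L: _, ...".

M: 2, L: 2, T: -5, I: -4

Collect each base-dimension exponent across the product:
  M: −2·(1) + (0) − 2·(-1) + 2·(1) + 2·(0) = 2
  L: −2·(-1) + (0) − 2·(-2) + 2·(-3) + 2·(1) = 2
  T: −2·(-2) + (1) − 2·(4) + 2·(0) + 2·(-1) = -5
  I: −2·(0) + (0) − 2·(2) + 2·(0) + 2·(0) = -4
So the dimensions are [M² L² T⁻⁵ I⁻⁴].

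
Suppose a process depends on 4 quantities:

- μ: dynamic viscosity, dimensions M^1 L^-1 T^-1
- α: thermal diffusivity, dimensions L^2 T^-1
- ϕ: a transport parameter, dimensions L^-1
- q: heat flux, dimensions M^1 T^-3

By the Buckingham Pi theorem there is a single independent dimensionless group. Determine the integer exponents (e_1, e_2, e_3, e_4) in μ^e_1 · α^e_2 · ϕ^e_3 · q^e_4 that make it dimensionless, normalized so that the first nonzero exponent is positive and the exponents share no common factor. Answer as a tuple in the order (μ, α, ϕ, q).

M: e_1·(1) + e_2·(0) + e_3·(0) + e_4·(1) = 0
L: e_1·(-1) + e_2·(2) + e_3·(-1) + e_4·(0) = 0
T: e_1·(-1) + e_2·(-1) + e_3·(0) + e_4·(-3) = 0
Solving this homogeneous linear system for the smallest-integer solution (first nonzero entry positive) gives (1, 2, 3, -1).

(1, 2, 3, -1)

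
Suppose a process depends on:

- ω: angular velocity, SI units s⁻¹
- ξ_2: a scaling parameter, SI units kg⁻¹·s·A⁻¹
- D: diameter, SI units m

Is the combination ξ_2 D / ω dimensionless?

Sum the exponent of each base dimension across the product:
  M: −[ω]_M + [ξ_2]_M + [D]_M = −(0) + (-1) + (0) = -1
  L: −[ω]_L + [ξ_2]_L + [D]_L = −(0) + (0) + (1) = 1
  T: −[ω]_T + [ξ_2]_T + [D]_T = −(-1) + (1) + (0) = 2
  I: −[ω]_I + [ξ_2]_I + [D]_I = −(0) + (-1) + (0) = -1
Net dimensions [M⁻¹ L T² I⁻¹] ≠ [1] — not dimensionless.

no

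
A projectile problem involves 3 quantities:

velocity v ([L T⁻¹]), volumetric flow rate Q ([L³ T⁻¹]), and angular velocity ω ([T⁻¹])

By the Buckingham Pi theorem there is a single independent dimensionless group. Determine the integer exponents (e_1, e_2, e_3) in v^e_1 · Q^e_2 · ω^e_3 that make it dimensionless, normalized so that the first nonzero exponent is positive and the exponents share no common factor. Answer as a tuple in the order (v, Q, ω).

(3, -1, -2)

L: e_1·(1) + e_2·(3) + e_3·(0) = 0
T: e_1·(-1) + e_2·(-1) + e_3·(-1) = 0
Solving this homogeneous linear system for the smallest-integer solution (first nonzero entry positive) gives (3, -1, -2).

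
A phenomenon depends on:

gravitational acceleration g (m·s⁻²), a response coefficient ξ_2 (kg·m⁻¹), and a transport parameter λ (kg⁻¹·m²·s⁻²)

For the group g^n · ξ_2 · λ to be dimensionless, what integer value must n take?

Balance the L exponent: (1)·n from g, plus (-1) + (2) = 1 from the rest, must sum to zero.
n + 1 = 0, so n = -1.

-1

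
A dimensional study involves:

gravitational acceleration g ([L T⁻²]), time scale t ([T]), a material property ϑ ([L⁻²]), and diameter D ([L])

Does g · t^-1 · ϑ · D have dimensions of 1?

Sum the exponent of each base dimension across the product:
  L: [g]_L − [t]_L + [ϑ]_L + [D]_L = (1) − (0) + (-2) + (1) = 0
  T: [g]_T − [t]_T + [ϑ]_T + [D]_T = (-2) − (1) + (0) + (0) = -3
Net dimensions [T⁻³] ≠ [1] — not dimensionless.

no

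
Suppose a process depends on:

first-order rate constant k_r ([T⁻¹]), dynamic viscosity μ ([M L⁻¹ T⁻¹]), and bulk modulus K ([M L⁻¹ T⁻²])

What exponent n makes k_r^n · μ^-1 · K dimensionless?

Balance the T exponent: (-1)·n from k_r, plus −(-1) + (-2) = -1 from the rest, must sum to zero.
−n − 1 = 0, so n = -1.

-1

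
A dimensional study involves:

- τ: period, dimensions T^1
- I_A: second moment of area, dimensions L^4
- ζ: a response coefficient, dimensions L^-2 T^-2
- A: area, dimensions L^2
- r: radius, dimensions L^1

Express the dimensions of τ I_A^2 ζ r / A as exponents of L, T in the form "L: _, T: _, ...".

L: 5, T: -1

Collect each base-dimension exponent across the product:
  L: (0) + 2·(4) + (-2) − (2) + (1) = 5
  T: (1) + 2·(0) + (-2) − (0) + (0) = -1
So the dimensions are [L⁵ T⁻¹].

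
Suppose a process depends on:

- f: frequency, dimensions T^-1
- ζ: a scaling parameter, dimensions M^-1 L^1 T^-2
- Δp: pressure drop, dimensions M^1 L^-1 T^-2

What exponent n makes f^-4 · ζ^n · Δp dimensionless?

Balance the M exponent: (-1)·n from ζ, plus −4·(0) + (1) = 1 from the rest, must sum to zero.
−n + 1 = 0, so n = 1.

1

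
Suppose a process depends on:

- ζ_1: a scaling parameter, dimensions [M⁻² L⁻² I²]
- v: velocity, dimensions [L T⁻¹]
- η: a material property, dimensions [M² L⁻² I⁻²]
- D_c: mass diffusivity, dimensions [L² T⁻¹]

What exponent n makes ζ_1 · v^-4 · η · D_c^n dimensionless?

4

Balance the L exponent: (2)·n from D_c, plus (-2) − 4·(1) + (-2) = -8 from the rest, must sum to zero.
2n − 8 = 0, so n = 4.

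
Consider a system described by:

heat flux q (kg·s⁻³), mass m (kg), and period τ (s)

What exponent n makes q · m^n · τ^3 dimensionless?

-1

Balance the M exponent: (1)·n from m, plus (1) + 3·(0) = 1 from the rest, must sum to zero.
n + 1 = 0, so n = -1.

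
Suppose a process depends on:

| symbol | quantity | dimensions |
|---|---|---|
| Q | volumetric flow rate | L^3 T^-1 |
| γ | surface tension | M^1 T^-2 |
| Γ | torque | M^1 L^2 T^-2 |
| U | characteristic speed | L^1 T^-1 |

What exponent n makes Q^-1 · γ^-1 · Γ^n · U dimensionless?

1

Balance the M exponent: (1)·n from Γ, plus −(0) − (1) + (0) = -1 from the rest, must sum to zero.
n − 1 = 0, so n = 1.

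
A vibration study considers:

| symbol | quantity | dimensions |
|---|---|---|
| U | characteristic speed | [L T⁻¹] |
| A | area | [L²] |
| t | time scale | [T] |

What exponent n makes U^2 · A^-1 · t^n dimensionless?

2

Balance the T exponent: (1)·n from t, plus 2·(-1) − (0) = -2 from the rest, must sum to zero.
n − 2 = 0, so n = 2.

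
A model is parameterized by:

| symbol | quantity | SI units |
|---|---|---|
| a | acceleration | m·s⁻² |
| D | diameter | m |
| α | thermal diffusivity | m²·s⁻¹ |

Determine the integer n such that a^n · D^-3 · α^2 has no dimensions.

-1

Balance the L exponent: (1)·n from a, plus −3·(1) + 2·(2) = 1 from the rest, must sum to zero.
n + 1 = 0, so n = -1.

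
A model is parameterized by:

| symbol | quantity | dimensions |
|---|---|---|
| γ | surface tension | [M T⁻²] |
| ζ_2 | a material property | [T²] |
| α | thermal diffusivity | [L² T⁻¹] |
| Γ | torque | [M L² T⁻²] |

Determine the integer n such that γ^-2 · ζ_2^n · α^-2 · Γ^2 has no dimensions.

Balance the T exponent: (2)·n from ζ_2, plus −2·(-2) − 2·(-1) + 2·(-2) = 2 from the rest, must sum to zero.
2n + 2 = 0, so n = -1.

-1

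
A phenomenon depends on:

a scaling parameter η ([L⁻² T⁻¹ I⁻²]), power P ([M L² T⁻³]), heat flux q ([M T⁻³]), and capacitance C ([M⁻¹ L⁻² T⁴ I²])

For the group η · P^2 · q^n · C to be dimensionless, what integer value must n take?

Balance the M exponent: (1)·n from q, plus (0) + 2·(1) + (-1) = 1 from the rest, must sum to zero.
n + 1 = 0, so n = -1.

-1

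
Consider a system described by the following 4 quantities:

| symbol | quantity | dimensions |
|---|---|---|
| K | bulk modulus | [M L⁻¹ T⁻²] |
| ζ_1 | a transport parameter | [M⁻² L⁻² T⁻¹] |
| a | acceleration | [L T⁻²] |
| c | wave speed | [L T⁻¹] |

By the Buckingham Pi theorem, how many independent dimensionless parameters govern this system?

1

There are 4 variables and 3 base dimensions (M, L, T).
The dimension matrix has rank 3.
Independent dimensionless groups: 4 − 3 = 1.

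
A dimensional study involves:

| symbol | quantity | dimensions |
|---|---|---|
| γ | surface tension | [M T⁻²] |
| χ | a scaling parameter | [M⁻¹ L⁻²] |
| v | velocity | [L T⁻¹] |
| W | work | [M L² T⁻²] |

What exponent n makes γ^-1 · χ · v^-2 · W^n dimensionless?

Balance the M exponent: (1)·n from W, plus −(1) + (-1) − 2·(0) = -2 from the rest, must sum to zero.
n − 2 = 0, so n = 2.

2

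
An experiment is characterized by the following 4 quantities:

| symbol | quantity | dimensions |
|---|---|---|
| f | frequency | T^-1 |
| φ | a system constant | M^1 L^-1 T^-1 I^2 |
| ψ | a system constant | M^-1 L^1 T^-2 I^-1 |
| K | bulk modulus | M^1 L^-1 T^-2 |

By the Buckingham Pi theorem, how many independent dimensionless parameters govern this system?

There are 4 variables and 4 base dimensions (M, L, T, I).
The dimension matrix has rank 3 (less than 4: the dimension vectors are linearly dependent).
Independent dimensionless groups: 4 − 3 = 1.

1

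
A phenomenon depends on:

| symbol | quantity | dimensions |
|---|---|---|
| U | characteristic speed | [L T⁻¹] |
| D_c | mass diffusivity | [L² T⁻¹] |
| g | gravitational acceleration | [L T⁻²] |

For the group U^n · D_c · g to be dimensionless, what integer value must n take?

Balance the L exponent: (1)·n from U, plus (2) + (1) = 3 from the rest, must sum to zero.
n + 3 = 0, so n = -3.

-3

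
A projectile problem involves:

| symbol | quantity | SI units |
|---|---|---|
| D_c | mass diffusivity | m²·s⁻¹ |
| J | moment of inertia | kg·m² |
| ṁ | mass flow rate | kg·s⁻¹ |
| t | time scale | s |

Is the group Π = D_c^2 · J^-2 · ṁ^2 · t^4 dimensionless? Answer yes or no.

yes

Sum the exponent of each base dimension across the product:
  M: 2·[D_c]_M − 2·[J]_M + 2·[ṁ]_M + 4·[t]_M = 2·(0) − 2·(1) + 2·(1) + 4·(0) = 0
  L: 2·[D_c]_L − 2·[J]_L + 2·[ṁ]_L + 4·[t]_L = 2·(2) − 2·(2) + 2·(0) + 4·(0) = 0
  T: 2·[D_c]_T − 2·[J]_T + 2·[ṁ]_T + 4·[t]_T = 2·(-1) − 2·(0) + 2·(-1) + 4·(1) = 0
All base exponents vanish — dimensionless.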